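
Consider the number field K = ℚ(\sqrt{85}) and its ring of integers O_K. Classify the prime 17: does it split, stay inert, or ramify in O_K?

17 is ramified

85 mod 4 = 1, hence disc K = 85 and O_K = ℤ[(1+√85)/2].
17 divides disc(K) = 85, so 17 ramifies.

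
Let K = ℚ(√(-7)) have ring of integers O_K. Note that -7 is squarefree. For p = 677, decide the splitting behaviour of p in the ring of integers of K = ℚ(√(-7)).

inert

d = -7 ≡ 1 (mod 4), so O_K = ℤ[(1+√-7)/2] and disc(K) = d = -7.
disc(K) = -7 is not divisible by 677; 677 is unramified.
Euler's criterion: (-7)^338 mod 677 = 676. Thus (-7|677) = -1.
d is a non-residue mod p, hence 677 remains inert in O_K.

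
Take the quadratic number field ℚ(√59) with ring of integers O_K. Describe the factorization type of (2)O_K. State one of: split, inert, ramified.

2 is ramified

Since 59 ≢ 1 mod 4, the ring of integers is ℤ[√59] with discriminant 4·59 = 236.
2 divides disc(K) = 236, so 2 ramifies.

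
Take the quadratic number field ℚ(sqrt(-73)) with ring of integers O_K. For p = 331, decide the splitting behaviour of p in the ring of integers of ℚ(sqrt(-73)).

-73 mod 4 = 3, hence disc K = 4·(-73) = -292 and O_K = ℤ[√-73].
disc(K) = -292 is not divisible by 331; 331 is unramified.
(-73/331) = 258^165 mod 331 = 1, giving Legendre symbol 1.
Legendre symbol 1 ⇒ 331 is split.

splits completely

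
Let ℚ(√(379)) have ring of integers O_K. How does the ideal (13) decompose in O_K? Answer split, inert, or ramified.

379 mod 4 = 3, hence disc K = 4·379 = 1516 and O_K = ℤ[√379].
disc(K) = 1516 is not divisible by 13; 13 is unramified.
Euler's criterion: 379^6 mod 13 = 12. Thus (379|13) = -1.
Legendre symbol -1 ⇒ 13 is inert.

13 remains inert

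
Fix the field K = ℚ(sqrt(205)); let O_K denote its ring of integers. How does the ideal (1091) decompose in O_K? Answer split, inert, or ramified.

205 mod 4 = 1, hence disc K = 205 and O_K = ℤ[(1+√205)/2].
disc(K) = 205 is not divisible by 1091; 1091 is unramified.
Euler's criterion: 205^545 mod 1091 = 1. Thus (205|1091) = 1.
(205/1091) = 1, so 1091 splits.

splits completely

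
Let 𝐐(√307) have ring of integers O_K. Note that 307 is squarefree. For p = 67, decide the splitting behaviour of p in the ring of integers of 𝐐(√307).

Since 307 ≢ 1 mod 4, the ring of integers is ℤ[√307] with discriminant 4·307 = 1228.
67 ∤ 1228, so 67 is unramified.
Legendre symbol by Euler's criterion: (307/67) ≡ 307^33 ≡ 1 (mod 67), i.e. (307/67) = 1.
d is a quadratic residue mod p, hence 67 splits in O_K.

split — (67) = 𝔭₁𝔭₂ with 𝔭₁ ≠ 𝔭₂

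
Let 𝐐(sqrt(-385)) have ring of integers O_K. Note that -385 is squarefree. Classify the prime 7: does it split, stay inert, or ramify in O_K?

ramified

-385 mod 4 = 3, hence disc K = 4·(-385) = -1540 and O_K = ℤ[√-385].
disc(K) = -1540 = 7·(-220), so p = 7 is ramified.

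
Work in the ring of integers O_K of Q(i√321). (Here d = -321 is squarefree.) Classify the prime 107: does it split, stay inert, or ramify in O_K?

ramified — (107) = 𝔭²

Since -321 ≢ 1 mod 4, the ring of integers is ℤ[√-321] with discriminant 4·(-321) = -1284.
disc(K) = -1284 = 107·(-12), so p = 107 is ramified.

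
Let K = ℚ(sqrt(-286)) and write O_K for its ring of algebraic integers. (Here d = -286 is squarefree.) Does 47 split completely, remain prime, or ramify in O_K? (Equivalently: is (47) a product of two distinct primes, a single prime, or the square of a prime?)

p is inert

d = -286 ≡ 2 (mod 4), so O_K = ℤ[√-286] and disc(K) = 4d = -1144.
Since gcd(47, -1144) = 1 the prime 47 does not ramify.
(-286/47) = 43^23 mod 47 = 46, giving Legendre symbol -1.
Legendre symbol -1 ⇒ 47 is inert.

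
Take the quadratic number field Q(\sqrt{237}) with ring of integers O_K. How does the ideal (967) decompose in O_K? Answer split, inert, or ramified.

split — (967) = 𝔭₁𝔭₂ with 𝔭₁ ≠ 𝔭₂

237 mod 4 = 1, hence disc K = 237 and O_K = ℤ[(1+√237)/2].
967 ∤ 237, so 967 is unramified.
Compute (237/967) via Euler: 237^((967-1)/2) mod 967 = 1, so (237/967) = 1.
(237/967) = 1, so 967 splits.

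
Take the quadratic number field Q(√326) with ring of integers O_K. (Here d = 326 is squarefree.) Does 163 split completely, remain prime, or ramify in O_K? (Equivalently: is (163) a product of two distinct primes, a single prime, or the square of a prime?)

d = 326 ≡ 2 (mod 4), so O_K = ℤ[√326] and disc(K) = 4d = 1304.
disc(K) = 1304 = 163·8, so p = 163 is ramified.

163 is ramified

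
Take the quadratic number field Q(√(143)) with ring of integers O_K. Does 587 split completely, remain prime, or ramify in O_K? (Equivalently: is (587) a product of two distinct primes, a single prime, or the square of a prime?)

587 splits in O_K

Since 143 ≢ 1 mod 4, the ring of integers is ℤ[√143] with discriminant 4·143 = 572.
disc(K) = 572 is not divisible by 587; 587 is unramified.
(143/587) = 143^293 mod 587 = 1, giving Legendre symbol 1.
d is a quadratic residue mod p, hence 587 splits in O_K.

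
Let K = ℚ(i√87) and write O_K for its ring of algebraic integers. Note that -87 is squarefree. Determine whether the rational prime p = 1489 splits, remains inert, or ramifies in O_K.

Since -87 ≡ 1 mod 4, the ring of integers is ℤ[(1+√-87)/2] with discriminant -87.
1489 ∤ -87, so 1489 is unramified.
Euler's criterion: (-87)^744 mod 1489 = 1488. Thus (-87|1489) = -1.
Legendre symbol -1 ⇒ 1489 is inert.

inert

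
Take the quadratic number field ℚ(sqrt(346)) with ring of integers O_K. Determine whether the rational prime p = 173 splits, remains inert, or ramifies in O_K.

ramified

d = 346 ≡ 2 (mod 4), so O_K = ℤ[√346] and disc(K) = 4d = 1384.
disc(K) = 1384 = 173·8, so p = 173 is ramified.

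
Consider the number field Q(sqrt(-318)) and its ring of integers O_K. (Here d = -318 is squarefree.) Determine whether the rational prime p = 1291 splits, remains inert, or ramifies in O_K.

-318 mod 4 = 2, hence disc K = 4·(-318) = -1272 and O_K = ℤ[√-318].
1291 ∤ -1272, so 1291 is unramified.
Euler's criterion: (-318)^645 mod 1291 = 1. Thus (-318|1291) = 1.
(-318/1291) = 1, so 1291 splits.

1291 splits in O_K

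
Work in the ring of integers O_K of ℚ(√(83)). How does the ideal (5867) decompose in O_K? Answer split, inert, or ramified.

83 mod 4 = 3, hence disc K = 4·83 = 332 and O_K = ℤ[√83].
disc(K) = 332 is not divisible by 5867; 5867 is unramified.
Compute (83/5867) via Euler: 83^((5867-1)/2) mod 5867 = 1, so (83/5867) = 1.
d is a quadratic residue mod p, hence 5867 splits in O_K.

splits completely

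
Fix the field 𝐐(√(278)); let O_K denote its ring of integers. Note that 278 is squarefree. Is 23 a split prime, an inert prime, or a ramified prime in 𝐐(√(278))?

278 mod 4 = 2, hence disc K = 4·278 = 1112 and O_K = ℤ[√278].
disc(K) = 1112 is not divisible by 23; 23 is unramified.
(278/23) = 2^11 mod 23 = 1, giving Legendre symbol 1.
Legendre symbol 1 ⇒ 23 is split.

p splits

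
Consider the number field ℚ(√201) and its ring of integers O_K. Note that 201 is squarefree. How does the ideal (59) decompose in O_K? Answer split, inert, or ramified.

inert

d = 201 ≡ 1 (mod 4), so O_K = ℤ[(1+√201)/2] and disc(K) = d = 201.
59 ∤ 201, so 59 is unramified.
Euler's criterion: 201^29 mod 59 = 58. Thus (201|59) = -1.
Legendre symbol -1 ⇒ 59 is inert.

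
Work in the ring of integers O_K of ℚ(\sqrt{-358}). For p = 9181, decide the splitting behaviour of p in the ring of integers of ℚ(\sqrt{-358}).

-358 mod 4 = 2, hence disc K = 4·(-358) = -1432 and O_K = ℤ[√-358].
disc(K) = -1432 is not divisible by 9181; 9181 is unramified.
Euler's criterion: (-358)^4590 mod 9181 = 9180. Thus (-358|9181) = -1.
Legendre symbol -1 ⇒ 9181 is inert.

inert — (9181) stays prime in O_K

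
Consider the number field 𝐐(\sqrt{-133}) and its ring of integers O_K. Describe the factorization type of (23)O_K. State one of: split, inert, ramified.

-133 mod 4 = 3, hence disc K = 4·(-133) = -532 and O_K = ℤ[√-133].
disc(K) = -532 is not divisible by 23; 23 is unramified.
Legendre symbol by Euler's criterion: (-133/23) ≡ (-133)^11 ≡ 22 (mod 23), i.e. (-133/23) = -1.
Legendre symbol -1 ⇒ 23 is inert.

23 remains inert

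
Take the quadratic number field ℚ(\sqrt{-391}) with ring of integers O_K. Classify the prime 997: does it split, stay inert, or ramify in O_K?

d = -391 ≡ 1 (mod 4), so O_K = ℤ[(1+√-391)/2] and disc(K) = d = -391.
Since gcd(997, -391) = 1 the prime 997 does not ramify.
Legendre symbol by Euler's criterion: (-391/997) ≡ (-391)^498 ≡ 996 (mod 997), i.e. (-391/997) = -1.
(-391/997) = -1, so 997 is inert.

remains prime (inert)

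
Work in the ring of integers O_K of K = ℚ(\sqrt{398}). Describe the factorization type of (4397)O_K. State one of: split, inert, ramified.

d = 398 ≡ 2 (mod 4), so O_K = ℤ[√398] and disc(K) = 4d = 1592.
disc(K) = 1592 is not divisible by 4397; 4397 is unramified.
Legendre symbol by Euler's criterion: (398/4397) ≡ 398^2198 ≡ 1 (mod 4397), i.e. (398/4397) = 1.
Legendre symbol 1 ⇒ 4397 is split.

split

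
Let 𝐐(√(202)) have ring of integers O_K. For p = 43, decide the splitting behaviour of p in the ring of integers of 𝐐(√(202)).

remains prime (inert)

d = 202 ≡ 2 (mod 4), so O_K = ℤ[√202] and disc(K) = 4d = 808.
disc(K) = 808 is not divisible by 43; 43 is unramified.
Compute (202/43) via Euler: 30^((43-1)/2) mod 43 = 42, so (202/43) = -1.
d is a non-residue mod p, hence 43 remains inert in O_K.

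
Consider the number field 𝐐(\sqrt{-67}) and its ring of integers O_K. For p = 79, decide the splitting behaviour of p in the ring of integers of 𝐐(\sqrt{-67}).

p is inert

-67 mod 4 = 1, hence disc K = -67 and O_K = ℤ[(1+√-67)/2].
Since gcd(79, -67) = 1 the prime 79 does not ramify.
Euler's criterion: (-67)^39 mod 79 = 78. Thus (-67|79) = -1.
(-67/79) = -1, so 79 is inert.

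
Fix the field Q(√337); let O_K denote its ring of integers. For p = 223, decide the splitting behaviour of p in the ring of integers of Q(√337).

d = 337 ≡ 1 (mod 4), so O_K = ℤ[(1+√337)/2] and disc(K) = d = 337.
disc(K) = 337 is not divisible by 223; 223 is unramified.
Legendre symbol by Euler's criterion: (337/223) ≡ 337^111 ≡ 222 (mod 223), i.e. (337/223) = -1.
d is a non-residue mod p, hence 223 remains inert in O_K.

223 remains inert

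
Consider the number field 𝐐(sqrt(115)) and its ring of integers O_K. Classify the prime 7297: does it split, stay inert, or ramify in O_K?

Since 115 ≢ 1 mod 4, the ring of integers is ℤ[√115] with discriminant 4·115 = 460.
7297 ∤ 460, so 7297 is unramified.
(115/7297) = 115^3648 mod 7297 = 7296, giving Legendre symbol -1.
d is a non-residue mod p, hence 7297 remains inert in O_K.

inert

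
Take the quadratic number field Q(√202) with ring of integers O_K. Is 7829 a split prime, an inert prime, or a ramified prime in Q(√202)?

inert — (7829) stays prime in O_K

d = 202 ≡ 2 (mod 4), so O_K = ℤ[√202] and disc(K) = 4d = 808.
disc(K) = 808 is not divisible by 7829; 7829 is unramified.
Compute (202/7829) via Euler: 202^((7829-1)/2) mod 7829 = 7828, so (202/7829) = -1.
(202/7829) = -1, so 7829 is inert.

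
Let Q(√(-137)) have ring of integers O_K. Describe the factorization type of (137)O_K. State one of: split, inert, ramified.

d = -137 ≡ 3 (mod 4), so O_K = ℤ[√-137] and disc(K) = 4d = -548.
137 divides disc(K) = -548, so 137 ramifies.

p ramifies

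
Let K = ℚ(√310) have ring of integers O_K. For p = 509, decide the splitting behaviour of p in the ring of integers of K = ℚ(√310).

Since 310 ≢ 1 mod 4, the ring of integers is ℤ[√310] with discriminant 4·310 = 1240.
509 ∤ 1240, so 509 is unramified.
Compute (310/509) via Euler: 310^((509-1)/2) mod 509 = 1, so (310/509) = 1.
Legendre symbol 1 ⇒ 509 is split.

509 splits in O_K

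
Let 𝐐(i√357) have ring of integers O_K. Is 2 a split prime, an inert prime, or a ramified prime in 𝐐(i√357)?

ramifies in O_K

d = -357 ≡ 3 (mod 4), so O_K = ℤ[√-357] and disc(K) = 4d = -1428.
2 divides disc(K) = -1428, so 2 ramifies.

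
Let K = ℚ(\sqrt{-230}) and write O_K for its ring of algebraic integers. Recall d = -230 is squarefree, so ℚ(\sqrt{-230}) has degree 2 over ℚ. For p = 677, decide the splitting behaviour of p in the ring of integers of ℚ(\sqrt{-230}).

-230 mod 4 = 2, hence disc K = 4·(-230) = -920 and O_K = ℤ[√-230].
disc(K) = -920 is not divisible by 677; 677 is unramified.
(-230/677) = 447^338 mod 677 = 676, giving Legendre symbol -1.
(-230/677) = -1, so 677 is inert.

inert — (677) stays prime in O_K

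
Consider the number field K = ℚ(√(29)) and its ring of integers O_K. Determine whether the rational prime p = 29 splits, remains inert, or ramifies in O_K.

ramified

29 mod 4 = 1, hence disc K = 29 and O_K = ℤ[(1+√29)/2].
29 divides disc(K) = 29, so 29 ramifies.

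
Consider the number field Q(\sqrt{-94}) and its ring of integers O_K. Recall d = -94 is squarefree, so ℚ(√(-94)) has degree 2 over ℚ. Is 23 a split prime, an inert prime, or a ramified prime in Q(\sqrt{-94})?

Since -94 ≢ 1 mod 4, the ring of integers is ℤ[√-94] with discriminant 4·(-94) = -376.
disc(K) = -376 is not divisible by 23; 23 is unramified.
Compute (-94/23) via Euler: 21^((23-1)/2) mod 23 = 22, so (-94/23) = -1.
(-94/23) = -1, so 23 is inert.

remains prime (inert)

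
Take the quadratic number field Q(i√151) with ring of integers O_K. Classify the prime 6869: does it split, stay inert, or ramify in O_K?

split

d = -151 ≡ 1 (mod 4), so O_K = ℤ[(1+√-151)/2] and disc(K) = d = -151.
disc(K) = -151 is not divisible by 6869; 6869 is unramified.
Compute (-151/6869) via Euler: 6718^((6869-1)/2) mod 6869 = 1, so (-151/6869) = 1.
Legendre symbol 1 ⇒ 6869 is split.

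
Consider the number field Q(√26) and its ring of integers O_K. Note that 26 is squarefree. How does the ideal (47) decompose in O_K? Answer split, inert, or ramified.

26 mod 4 = 2, hence disc K = 4·26 = 104 and O_K = ℤ[√26].
47 ∤ 104, so 47 is unramified.
(26/47) = 26^23 mod 47 = 46, giving Legendre symbol -1.
d is a non-residue mod p, hence 47 remains inert in O_K.

inert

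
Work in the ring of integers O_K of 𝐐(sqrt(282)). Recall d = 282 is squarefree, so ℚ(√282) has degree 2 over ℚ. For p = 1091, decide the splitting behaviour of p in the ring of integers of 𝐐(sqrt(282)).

1091 remains inert

d = 282 ≡ 2 (mod 4), so O_K = ℤ[√282] and disc(K) = 4d = 1128.
disc(K) = 1128 is not divisible by 1091; 1091 is unramified.
Legendre symbol by Euler's criterion: (282/1091) ≡ 282^545 ≡ 1090 (mod 1091), i.e. (282/1091) = -1.
Legendre symbol -1 ⇒ 1091 is inert.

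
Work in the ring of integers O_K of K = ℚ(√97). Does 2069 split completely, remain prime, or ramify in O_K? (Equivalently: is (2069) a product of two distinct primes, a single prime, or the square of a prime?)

p splits

d = 97 ≡ 1 (mod 4), so O_K = ℤ[(1+√97)/2] and disc(K) = d = 97.
disc(K) = 97 is not divisible by 2069; 2069 is unramified.
(97/2069) = 97^1034 mod 2069 = 1, giving Legendre symbol 1.
d is a quadratic residue mod p, hence 2069 splits in O_K.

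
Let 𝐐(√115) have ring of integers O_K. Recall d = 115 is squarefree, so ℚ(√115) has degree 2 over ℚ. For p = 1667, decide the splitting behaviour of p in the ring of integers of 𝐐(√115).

inert

d = 115 ≡ 3 (mod 4), so O_K = ℤ[√115] and disc(K) = 4d = 460.
disc(K) = 460 is not divisible by 1667; 1667 is unramified.
Legendre symbol by Euler's criterion: (115/1667) ≡ 115^833 ≡ 1666 (mod 1667), i.e. (115/1667) = -1.
d is a non-residue mod p, hence 1667 remains inert in O_K.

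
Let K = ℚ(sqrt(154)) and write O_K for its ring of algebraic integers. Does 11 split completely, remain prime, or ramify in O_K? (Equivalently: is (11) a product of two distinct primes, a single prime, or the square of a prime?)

154 mod 4 = 2, hence disc K = 4·154 = 616 and O_K = ℤ[√154].
Ramification test: 11 | 616. The prime 11 ramifies in K.

ramifies in O_K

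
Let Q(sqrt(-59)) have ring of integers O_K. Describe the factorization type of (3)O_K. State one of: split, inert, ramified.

split — (3) = 𝔭₁𝔭₂ with 𝔭₁ ≠ 𝔭₂

d = -59 ≡ 1 (mod 4), so O_K = ℤ[(1+√-59)/2] and disc(K) = d = -59.
Since gcd(3, -59) = 1 the prime 3 does not ramify.
(-59/3) = 1^1 mod 3 = 1, giving Legendre symbol 1.
Legendre symbol 1 ⇒ 3 is split.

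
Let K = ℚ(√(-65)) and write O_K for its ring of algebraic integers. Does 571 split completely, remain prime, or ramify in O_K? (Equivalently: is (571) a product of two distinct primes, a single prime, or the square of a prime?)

inert — (571) stays prime in O_K

-65 mod 4 = 3, hence disc K = 4·(-65) = -260 and O_K = ℤ[√-65].
571 ∤ -260, so 571 is unramified.
Compute (-65/571) via Euler: 506^((571-1)/2) mod 571 = 570, so (-65/571) = -1.
Legendre symbol -1 ⇒ 571 is inert.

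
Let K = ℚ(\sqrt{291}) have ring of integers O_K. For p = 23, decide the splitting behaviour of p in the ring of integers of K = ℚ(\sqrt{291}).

remains prime (inert)

291 mod 4 = 3, hence disc K = 4·291 = 1164 and O_K = ℤ[√291].
disc(K) = 1164 is not divisible by 23; 23 is unramified.
Legendre symbol by Euler's criterion: (291/23) ≡ 291^11 ≡ 22 (mod 23), i.e. (291/23) = -1.
(291/23) = -1, so 23 is inert.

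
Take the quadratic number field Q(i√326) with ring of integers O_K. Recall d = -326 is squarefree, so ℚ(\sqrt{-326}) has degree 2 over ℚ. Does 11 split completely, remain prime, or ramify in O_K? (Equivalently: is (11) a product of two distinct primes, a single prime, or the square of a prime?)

p splits

-326 mod 4 = 2, hence disc K = 4·(-326) = -1304 and O_K = ℤ[√-326].
Since gcd(11, -1304) = 1 the prime 11 does not ramify.
Compute (-326/11) via Euler: 4^((11-1)/2) mod 11 = 1, so (-326/11) = 1.
(-326/11) = 1, so 11 splits.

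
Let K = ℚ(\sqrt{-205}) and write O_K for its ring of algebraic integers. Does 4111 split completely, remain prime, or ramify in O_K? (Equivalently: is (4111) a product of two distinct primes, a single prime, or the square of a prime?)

p splits

-205 mod 4 = 3, hence disc K = 4·(-205) = -820 and O_K = ℤ[√-205].
4111 ∤ -820, so 4111 is unramified.
Euler's criterion: (-205)^2055 mod 4111 = 1. Thus (-205|4111) = 1.
Legendre symbol 1 ⇒ 4111 is split.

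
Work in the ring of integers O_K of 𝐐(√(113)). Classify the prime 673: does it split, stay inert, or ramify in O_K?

d = 113 ≡ 1 (mod 4), so O_K = ℤ[(1+√113)/2] and disc(K) = d = 113.
Since gcd(673, 113) = 1 the prime 673 does not ramify.
(113/673) = 113^336 mod 673 = 672, giving Legendre symbol -1.
Legendre symbol -1 ⇒ 673 is inert.

p is inert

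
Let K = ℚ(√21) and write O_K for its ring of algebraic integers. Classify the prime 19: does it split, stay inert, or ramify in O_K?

21 mod 4 = 1, hence disc K = 21 and O_K = ℤ[(1+√21)/2].
19 ∤ 21, so 19 is unramified.
(21/19) = 2^9 mod 19 = 18, giving Legendre symbol -1.
(21/19) = -1, so 19 is inert.

inert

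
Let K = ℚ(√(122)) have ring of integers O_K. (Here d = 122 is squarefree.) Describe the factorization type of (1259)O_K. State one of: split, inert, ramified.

d = 122 ≡ 2 (mod 4), so O_K = ℤ[√122] and disc(K) = 4d = 488.
1259 ∤ 488, so 1259 is unramified.
(122/1259) = 122^629 mod 1259 = 1258, giving Legendre symbol -1.
d is a non-residue mod p, hence 1259 remains inert in O_K.

inert — (1259) stays prime in O_K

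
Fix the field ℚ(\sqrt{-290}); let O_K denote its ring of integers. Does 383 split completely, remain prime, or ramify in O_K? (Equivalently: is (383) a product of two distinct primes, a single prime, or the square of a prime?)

Since -290 ≢ 1 mod 4, the ring of integers is ℤ[√-290] with discriminant 4·(-290) = -1160.
Since gcd(383, -1160) = 1 the prime 383 does not ramify.
Legendre symbol by Euler's criterion: (-290/383) ≡ (-290)^191 ≡ 1 (mod 383), i.e. (-290/383) = 1.
d is a quadratic residue mod p, hence 383 splits in O_K.

split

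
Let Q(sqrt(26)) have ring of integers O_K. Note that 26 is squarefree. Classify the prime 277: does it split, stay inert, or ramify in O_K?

inert — (277) stays prime in O_K

26 mod 4 = 2, hence disc K = 4·26 = 104 and O_K = ℤ[√26].
Since gcd(277, 104) = 1 the prime 277 does not ramify.
Euler's criterion: 26^138 mod 277 = 276. Thus (26|277) = -1.
Legendre symbol -1 ⇒ 277 is inert.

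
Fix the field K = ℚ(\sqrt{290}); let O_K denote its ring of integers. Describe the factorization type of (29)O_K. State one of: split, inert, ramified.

Since 290 ≢ 1 mod 4, the ring of integers is ℤ[√290] with discriminant 4·290 = 1160.
Ramification test: 29 | 1160. The prime 29 ramifies in K.

29 is ramified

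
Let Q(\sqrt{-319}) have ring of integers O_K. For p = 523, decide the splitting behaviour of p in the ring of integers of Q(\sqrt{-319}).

523 remains inert

Since -319 ≡ 1 mod 4, the ring of integers is ℤ[(1+√-319)/2] with discriminant -319.
disc(K) = -319 is not divisible by 523; 523 is unramified.
Legendre symbol by Euler's criterion: (-319/523) ≡ (-319)^261 ≡ 522 (mod 523), i.e. (-319/523) = -1.
Legendre symbol -1 ⇒ 523 is inert.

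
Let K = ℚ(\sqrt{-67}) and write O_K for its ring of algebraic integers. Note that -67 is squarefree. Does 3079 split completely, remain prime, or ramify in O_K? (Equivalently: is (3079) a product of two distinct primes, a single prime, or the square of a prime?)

d = -67 ≡ 1 (mod 4), so O_K = ℤ[(1+√-67)/2] and disc(K) = d = -67.
Since gcd(3079, -67) = 1 the prime 3079 does not ramify.
Compute (-67/3079) via Euler: 3012^((3079-1)/2) mod 3079 = 1, so (-67/3079) = 1.
Legendre symbol 1 ⇒ 3079 is split.

split — (3079) = 𝔭₁𝔭₂ with 𝔭₁ ≠ 𝔭₂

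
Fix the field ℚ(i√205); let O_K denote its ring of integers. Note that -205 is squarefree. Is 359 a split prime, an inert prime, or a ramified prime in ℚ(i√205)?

p is inert

Since -205 ≢ 1 mod 4, the ring of integers is ℤ[√-205] with discriminant 4·(-205) = -820.
disc(K) = -820 is not divisible by 359; 359 is unramified.
Compute (-205/359) via Euler: 154^((359-1)/2) mod 359 = 358, so (-205/359) = -1.
d is a non-residue mod p, hence 359 remains inert in O_K.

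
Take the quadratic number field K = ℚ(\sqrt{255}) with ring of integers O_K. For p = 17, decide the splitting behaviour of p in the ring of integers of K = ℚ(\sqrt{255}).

255 mod 4 = 3, hence disc K = 4·255 = 1020 and O_K = ℤ[√255].
disc(K) = 1020 = 17·60, so p = 17 is ramified.

p ramifies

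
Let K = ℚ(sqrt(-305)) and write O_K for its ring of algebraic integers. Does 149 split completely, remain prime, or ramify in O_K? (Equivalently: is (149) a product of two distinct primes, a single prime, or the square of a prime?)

149 splits in O_K

d = -305 ≡ 3 (mod 4), so O_K = ℤ[√-305] and disc(K) = 4d = -1220.
disc(K) = -1220 is not divisible by 149; 149 is unramified.
Legendre symbol by Euler's criterion: (-305/149) ≡ (-305)^74 ≡ 1 (mod 149), i.e. (-305/149) = 1.
Legendre symbol 1 ⇒ 149 is split.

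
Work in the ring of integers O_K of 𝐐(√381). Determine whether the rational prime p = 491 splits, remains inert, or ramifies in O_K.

p splits

381 mod 4 = 1, hence disc K = 381 and O_K = ℤ[(1+√381)/2].
disc(K) = 381 is not divisible by 491; 491 is unramified.
(381/491) = 381^245 mod 491 = 1, giving Legendre symbol 1.
Legendre symbol 1 ⇒ 491 is split.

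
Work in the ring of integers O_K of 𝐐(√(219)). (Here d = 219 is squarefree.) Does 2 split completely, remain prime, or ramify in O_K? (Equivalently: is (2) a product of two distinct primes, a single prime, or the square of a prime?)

Since 219 ≢ 1 mod 4, the ring of integers is ℤ[√219] with discriminant 4·219 = 876.
2 divides disc(K) = 876, so 2 ramifies.

ramified — (2) = 𝔭²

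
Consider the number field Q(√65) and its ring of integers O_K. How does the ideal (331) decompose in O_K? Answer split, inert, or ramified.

p is inert

d = 65 ≡ 1 (mod 4), so O_K = ℤ[(1+√65)/2] and disc(K) = d = 65.
Since gcd(331, 65) = 1 the prime 331 does not ramify.
Euler's criterion: 65^165 mod 331 = 330. Thus (65|331) = -1.
d is a non-residue mod p, hence 331 remains inert in O_K.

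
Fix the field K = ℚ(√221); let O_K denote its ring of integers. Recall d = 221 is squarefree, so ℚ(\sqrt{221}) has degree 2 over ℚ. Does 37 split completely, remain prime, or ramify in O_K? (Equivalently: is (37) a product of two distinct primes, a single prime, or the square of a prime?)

Since 221 ≡ 1 mod 4, the ring of integers is ℤ[(1+√221)/2] with discriminant 221.
37 ∤ 221, so 37 is unramified.
(221/37) = 36^18 mod 37 = 1, giving Legendre symbol 1.
Legendre symbol 1 ⇒ 37 is split.

p splits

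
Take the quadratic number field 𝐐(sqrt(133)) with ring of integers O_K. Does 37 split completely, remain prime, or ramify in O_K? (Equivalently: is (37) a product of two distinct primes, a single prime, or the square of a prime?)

133 mod 4 = 1, hence disc K = 133 and O_K = ℤ[(1+√133)/2].
disc(K) = 133 is not divisible by 37; 37 is unramified.
Legendre symbol by Euler's criterion: (133/37) ≡ 133^18 ≡ 36 (mod 37), i.e. (133/37) = -1.
(133/37) = -1, so 37 is inert.

37 remains inert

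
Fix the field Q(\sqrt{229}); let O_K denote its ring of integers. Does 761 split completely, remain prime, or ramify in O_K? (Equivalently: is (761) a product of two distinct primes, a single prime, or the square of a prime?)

p is inert

229 mod 4 = 1, hence disc K = 229 and O_K = ℤ[(1+√229)/2].
Since gcd(761, 229) = 1 the prime 761 does not ramify.
Legendre symbol by Euler's criterion: (229/761) ≡ 229^380 ≡ 760 (mod 761), i.e. (229/761) = -1.
d is a non-residue mod p, hence 761 remains inert in O_K.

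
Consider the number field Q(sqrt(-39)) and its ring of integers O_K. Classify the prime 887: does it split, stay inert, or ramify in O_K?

p is inert

-39 mod 4 = 1, hence disc K = -39 and O_K = ℤ[(1+√-39)/2].
disc(K) = -39 is not divisible by 887; 887 is unramified.
Euler's criterion: (-39)^443 mod 887 = 886. Thus (-39|887) = -1.
Legendre symbol -1 ⇒ 887 is inert.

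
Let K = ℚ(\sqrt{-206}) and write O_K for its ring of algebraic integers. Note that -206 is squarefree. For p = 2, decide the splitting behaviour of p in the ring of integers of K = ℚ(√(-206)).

d = -206 ≡ 2 (mod 4), so O_K = ℤ[√-206] and disc(K) = 4d = -824.
2 divides disc(K) = -824, so 2 ramifies.

ramified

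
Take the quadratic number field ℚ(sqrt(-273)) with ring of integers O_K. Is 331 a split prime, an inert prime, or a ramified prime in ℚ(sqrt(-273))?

331 splits in O_K

Since -273 ≢ 1 mod 4, the ring of integers is ℤ[√-273] with discriminant 4·(-273) = -1092.
Since gcd(331, -1092) = 1 the prime 331 does not ramify.
(-273/331) = 58^165 mod 331 = 1, giving Legendre symbol 1.
(-273/331) = 1, so 331 splits.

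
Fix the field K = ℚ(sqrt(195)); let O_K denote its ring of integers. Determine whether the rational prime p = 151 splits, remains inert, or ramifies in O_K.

splits completely

Since 195 ≢ 1 mod 4, the ring of integers is ℤ[√195] with discriminant 4·195 = 780.
disc(K) = 780 is not divisible by 151; 151 is unramified.
(195/151) = 44^75 mod 151 = 1, giving Legendre symbol 1.
d is a quadratic residue mod p, hence 151 splits in O_K.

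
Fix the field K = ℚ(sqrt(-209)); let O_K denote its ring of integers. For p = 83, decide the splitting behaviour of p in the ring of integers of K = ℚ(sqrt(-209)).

-209 mod 4 = 3, hence disc K = 4·(-209) = -836 and O_K = ℤ[√-209].
83 ∤ -836, so 83 is unramified.
(-209/83) = 40^41 mod 83 = 1, giving Legendre symbol 1.
d is a quadratic residue mod p, hence 83 splits in O_K.

split — (83) = 𝔭₁𝔭₂ with 𝔭₁ ≠ 𝔭₂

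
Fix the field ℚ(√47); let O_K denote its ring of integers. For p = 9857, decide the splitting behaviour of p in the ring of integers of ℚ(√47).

splits completely

Since 47 ≢ 1 mod 4, the ring of integers is ℤ[√47] with discriminant 4·47 = 188.
9857 ∤ 188, so 9857 is unramified.
(47/9857) = 47^4928 mod 9857 = 1, giving Legendre symbol 1.
d is a quadratic residue mod p, hence 9857 splits in O_K.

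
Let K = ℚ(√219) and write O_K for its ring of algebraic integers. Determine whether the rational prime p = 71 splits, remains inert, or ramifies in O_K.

71 splits in O_K

Since 219 ≢ 1 mod 4, the ring of integers is ℤ[√219] with discriminant 4·219 = 876.
71 ∤ 876, so 71 is unramified.
Legendre symbol by Euler's criterion: (219/71) ≡ 219^35 ≡ 1 (mod 71), i.e. (219/71) = 1.
Legendre symbol 1 ⇒ 71 is split.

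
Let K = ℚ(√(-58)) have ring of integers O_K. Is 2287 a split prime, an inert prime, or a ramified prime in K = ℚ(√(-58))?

d = -58 ≡ 2 (mod 4), so O_K = ℤ[√-58] and disc(K) = 4d = -232.
2287 ∤ -232, so 2287 is unramified.
Compute (-58/2287) via Euler: 2229^((2287-1)/2) mod 2287 = 2286, so (-58/2287) = -1.
(-58/2287) = -1, so 2287 is inert.

p is inert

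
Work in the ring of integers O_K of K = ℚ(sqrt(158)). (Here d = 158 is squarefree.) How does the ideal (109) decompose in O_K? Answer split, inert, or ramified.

split — (109) = 𝔭₁𝔭₂ with 𝔭₁ ≠ 𝔭₂

Since 158 ≢ 1 mod 4, the ring of integers is ℤ[√158] with discriminant 4·158 = 632.
disc(K) = 632 is not divisible by 109; 109 is unramified.
Euler's criterion: 158^54 mod 109 = 1. Thus (158|109) = 1.
(158/109) = 1, so 109 splits.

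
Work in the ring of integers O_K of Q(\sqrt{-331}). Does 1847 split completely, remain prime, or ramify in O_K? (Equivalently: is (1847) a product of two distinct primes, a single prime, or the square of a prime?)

d = -331 ≡ 1 (mod 4), so O_K = ℤ[(1+√-331)/2] and disc(K) = d = -331.
Since gcd(1847, -331) = 1 the prime 1847 does not ramify.
(-331/1847) = 1516^923 mod 1847 = 1846, giving Legendre symbol -1.
d is a non-residue mod p, hence 1847 remains inert in O_K.

inert — (1847) stays prime in O_K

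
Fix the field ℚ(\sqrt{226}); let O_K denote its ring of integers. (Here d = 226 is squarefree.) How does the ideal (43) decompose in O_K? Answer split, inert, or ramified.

Since 226 ≢ 1 mod 4, the ring of integers is ℤ[√226] with discriminant 4·226 = 904.
disc(K) = 904 is not divisible by 43; 43 is unramified.
Legendre symbol by Euler's criterion: (226/43) ≡ 226^21 ≡ 1 (mod 43), i.e. (226/43) = 1.
(226/43) = 1, so 43 splits.

splits completely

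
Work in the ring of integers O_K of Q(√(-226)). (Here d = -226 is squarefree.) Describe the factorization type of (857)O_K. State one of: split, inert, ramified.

d = -226 ≡ 2 (mod 4), so O_K = ℤ[√-226] and disc(K) = 4d = -904.
857 ∤ -904, so 857 is unramified.
Euler's criterion: (-226)^428 mod 857 = 856. Thus (-226|857) = -1.
d is a non-residue mod p, hence 857 remains inert in O_K.

inert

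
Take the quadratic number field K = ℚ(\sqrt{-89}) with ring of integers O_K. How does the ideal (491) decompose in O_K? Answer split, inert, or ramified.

Since -89 ≢ 1 mod 4, the ring of integers is ℤ[√-89] with discriminant 4·(-89) = -356.
disc(K) = -356 is not divisible by 491; 491 is unramified.
Compute (-89/491) via Euler: 402^((491-1)/2) mod 491 = 1, so (-89/491) = 1.
Legendre symbol 1 ⇒ 491 is split.

splits completely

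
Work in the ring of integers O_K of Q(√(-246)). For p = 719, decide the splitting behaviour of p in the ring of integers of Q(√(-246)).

-246 mod 4 = 2, hence disc K = 4·(-246) = -984 and O_K = ℤ[√-246].
719 ∤ -984, so 719 is unramified.
(-246/719) = 473^359 mod 719 = 1, giving Legendre symbol 1.
d is a quadratic residue mod p, hence 719 splits in O_K.

split — (719) = 𝔭₁𝔭₂ with 𝔭₁ ≠ 𝔭₂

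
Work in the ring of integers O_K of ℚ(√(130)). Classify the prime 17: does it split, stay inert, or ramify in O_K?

p is inert

Since 130 ≢ 1 mod 4, the ring of integers is ℤ[√130] with discriminant 4·130 = 520.
Since gcd(17, 520) = 1 the prime 17 does not ramify.
Compute (130/17) via Euler: 11^((17-1)/2) mod 17 = 16, so (130/17) = -1.
d is a non-residue mod p, hence 17 remains inert in O_K.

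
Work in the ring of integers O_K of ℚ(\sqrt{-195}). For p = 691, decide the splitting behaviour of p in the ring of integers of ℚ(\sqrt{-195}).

691 remains inert

Since -195 ≡ 1 mod 4, the ring of integers is ℤ[(1+√-195)/2] with discriminant -195.
disc(K) = -195 is not divisible by 691; 691 is unramified.
Compute (-195/691) via Euler: 496^((691-1)/2) mod 691 = 690, so (-195/691) = -1.
(-195/691) = -1, so 691 is inert.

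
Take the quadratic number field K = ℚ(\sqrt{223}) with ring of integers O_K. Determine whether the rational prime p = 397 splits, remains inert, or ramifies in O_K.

d = 223 ≡ 3 (mod 4), so O_K = ℤ[√223] and disc(K) = 4d = 892.
disc(K) = 892 is not divisible by 397; 397 is unramified.
Euler's criterion: 223^198 mod 397 = 396. Thus (223|397) = -1.
(223/397) = -1, so 397 is inert.

remains prime (inert)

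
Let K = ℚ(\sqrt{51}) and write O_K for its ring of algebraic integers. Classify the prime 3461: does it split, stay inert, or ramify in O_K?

3461 splits in O_K

51 mod 4 = 3, hence disc K = 4·51 = 204 and O_K = ℤ[√51].
Since gcd(3461, 204) = 1 the prime 3461 does not ramify.
Compute (51/3461) via Euler: 51^((3461-1)/2) mod 3461 = 1, so (51/3461) = 1.
d is a quadratic residue mod p, hence 3461 splits in O_K.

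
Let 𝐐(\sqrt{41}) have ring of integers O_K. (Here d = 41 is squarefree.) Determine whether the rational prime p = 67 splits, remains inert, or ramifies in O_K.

41 mod 4 = 1, hence disc K = 41 and O_K = ℤ[(1+√41)/2].
67 ∤ 41, so 67 is unramified.
Compute (41/67) via Euler: 41^((67-1)/2) mod 67 = 66, so (41/67) = -1.
Legendre symbol -1 ⇒ 67 is inert.

inert — (67) stays prime in O_K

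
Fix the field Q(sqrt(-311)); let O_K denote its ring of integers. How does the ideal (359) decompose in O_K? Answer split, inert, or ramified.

-311 mod 4 = 1, hence disc K = -311 and O_K = ℤ[(1+√-311)/2].
Since gcd(359, -311) = 1 the prime 359 does not ramify.
Legendre symbol by Euler's criterion: (-311/359) ≡ (-311)^179 ≡ 1 (mod 359), i.e. (-311/359) = 1.
(-311/359) = 1, so 359 splits.

splits completely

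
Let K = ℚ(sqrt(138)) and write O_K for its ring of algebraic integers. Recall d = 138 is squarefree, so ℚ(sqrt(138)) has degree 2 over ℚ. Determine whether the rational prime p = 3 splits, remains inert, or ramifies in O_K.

Since 138 ≢ 1 mod 4, the ring of integers is ℤ[√138] with discriminant 4·138 = 552.
3 divides disc(K) = 552, so 3 ramifies.

3 is ramified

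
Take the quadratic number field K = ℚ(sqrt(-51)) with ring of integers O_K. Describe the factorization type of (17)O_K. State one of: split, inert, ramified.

ramified

d = -51 ≡ 1 (mod 4), so O_K = ℤ[(1+√-51)/2] and disc(K) = d = -51.
Ramification test: 17 | -51. The prime 17 ramifies in K.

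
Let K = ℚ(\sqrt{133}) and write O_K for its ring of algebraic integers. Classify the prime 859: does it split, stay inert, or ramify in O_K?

d = 133 ≡ 1 (mod 4), so O_K = ℤ[(1+√133)/2] and disc(K) = d = 133.
Since gcd(859, 133) = 1 the prime 859 does not ramify.
(133/859) = 133^429 mod 859 = 858, giving Legendre symbol -1.
(133/859) = -1, so 859 is inert.

remains prime (inert)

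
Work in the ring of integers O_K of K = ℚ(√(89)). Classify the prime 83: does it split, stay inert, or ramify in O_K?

d = 89 ≡ 1 (mod 4), so O_K = ℤ[(1+√89)/2] and disc(K) = d = 89.
disc(K) = 89 is not divisible by 83; 83 is unramified.
Euler's criterion: 89^41 mod 83 = 82. Thus (89|83) = -1.
(89/83) = -1, so 83 is inert.

inert — (83) stays prime in O_K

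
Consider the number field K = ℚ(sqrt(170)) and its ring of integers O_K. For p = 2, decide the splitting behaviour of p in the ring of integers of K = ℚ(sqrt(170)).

Since 170 ≢ 1 mod 4, the ring of integers is ℤ[√170] with discriminant 4·170 = 680.
Ramification test: 2 | 680. The prime 2 ramifies in K.

2 is ramified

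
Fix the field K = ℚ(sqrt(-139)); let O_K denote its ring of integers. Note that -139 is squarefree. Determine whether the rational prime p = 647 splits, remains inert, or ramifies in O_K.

Since -139 ≡ 1 mod 4, the ring of integers is ℤ[(1+√-139)/2] with discriminant -139.
647 ∤ -139, so 647 is unramified.
Compute (-139/647) via Euler: 508^((647-1)/2) mod 647 = 1, so (-139/647) = 1.
d is a quadratic residue mod p, hence 647 splits in O_K.

647 splits in O_K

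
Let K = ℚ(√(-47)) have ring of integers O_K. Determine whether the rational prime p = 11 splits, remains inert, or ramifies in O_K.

d = -47 ≡ 1 (mod 4), so O_K = ℤ[(1+√-47)/2] and disc(K) = d = -47.
Since gcd(11, -47) = 1 the prime 11 does not ramify.
Legendre symbol by Euler's criterion: (-47/11) ≡ (-47)^5 ≡ 10 (mod 11), i.e. (-47/11) = -1.
(-47/11) = -1, so 11 is inert.

p is inert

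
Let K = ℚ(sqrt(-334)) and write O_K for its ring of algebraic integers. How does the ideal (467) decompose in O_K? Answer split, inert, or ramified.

Since -334 ≢ 1 mod 4, the ring of integers is ℤ[√-334] with discriminant 4·(-334) = -1336.
Since gcd(467, -1336) = 1 the prime 467 does not ramify.
Legendre symbol by Euler's criterion: (-334/467) ≡ (-334)^233 ≡ 466 (mod 467), i.e. (-334/467) = -1.
Legendre symbol -1 ⇒ 467 is inert.

p is inert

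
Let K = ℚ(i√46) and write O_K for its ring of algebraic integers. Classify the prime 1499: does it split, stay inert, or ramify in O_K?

1499 remains inert

d = -46 ≡ 2 (mod 4), so O_K = ℤ[√-46] and disc(K) = 4d = -184.
Since gcd(1499, -184) = 1 the prime 1499 does not ramify.
Compute (-46/1499) via Euler: 1453^((1499-1)/2) mod 1499 = 1498, so (-46/1499) = -1.
d is a non-residue mod p, hence 1499 remains inert in O_K.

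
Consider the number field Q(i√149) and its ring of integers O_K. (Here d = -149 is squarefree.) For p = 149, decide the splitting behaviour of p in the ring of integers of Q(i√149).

-149 mod 4 = 3, hence disc K = 4·(-149) = -596 and O_K = ℤ[√-149].
disc(K) = -596 = 149·(-4), so p = 149 is ramified.

p ramifies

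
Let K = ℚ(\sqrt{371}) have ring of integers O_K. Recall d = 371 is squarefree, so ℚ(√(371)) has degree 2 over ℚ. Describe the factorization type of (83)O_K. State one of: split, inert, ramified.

371 mod 4 = 3, hence disc K = 4·371 = 1484 and O_K = ℤ[√371].
83 ∤ 1484, so 83 is unramified.
Compute (371/83) via Euler: 39^((83-1)/2) mod 83 = 82, so (371/83) = -1.
(371/83) = -1, so 83 is inert.

p is inert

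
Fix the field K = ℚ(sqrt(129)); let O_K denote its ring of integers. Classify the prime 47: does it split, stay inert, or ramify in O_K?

Since 129 ≡ 1 mod 4, the ring of integers is ℤ[(1+√129)/2] with discriminant 129.
Since gcd(47, 129) = 1 the prime 47 does not ramify.
(129/47) = 35^23 mod 47 = 46, giving Legendre symbol -1.
(129/47) = -1, so 47 is inert.

47 remains inert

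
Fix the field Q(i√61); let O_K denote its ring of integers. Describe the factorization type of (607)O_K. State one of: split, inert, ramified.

Since -61 ≢ 1 mod 4, the ring of integers is ℤ[√-61] with discriminant 4·(-61) = -244.
Since gcd(607, -244) = 1 the prime 607 does not ramify.
Legendre symbol by Euler's criterion: (-61/607) ≡ (-61)^303 ≡ 606 (mod 607), i.e. (-61/607) = -1.
d is a non-residue mod p, hence 607 remains inert in O_K.

inert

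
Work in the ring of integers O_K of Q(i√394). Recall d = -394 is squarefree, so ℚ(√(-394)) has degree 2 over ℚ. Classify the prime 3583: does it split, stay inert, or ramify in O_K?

inert

d = -394 ≡ 2 (mod 4), so O_K = ℤ[√-394] and disc(K) = 4d = -1576.
disc(K) = -1576 is not divisible by 3583; 3583 is unramified.
Legendre symbol by Euler's criterion: (-394/3583) ≡ (-394)^1791 ≡ 3582 (mod 3583), i.e. (-394/3583) = -1.
Legendre symbol -1 ⇒ 3583 is inert.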